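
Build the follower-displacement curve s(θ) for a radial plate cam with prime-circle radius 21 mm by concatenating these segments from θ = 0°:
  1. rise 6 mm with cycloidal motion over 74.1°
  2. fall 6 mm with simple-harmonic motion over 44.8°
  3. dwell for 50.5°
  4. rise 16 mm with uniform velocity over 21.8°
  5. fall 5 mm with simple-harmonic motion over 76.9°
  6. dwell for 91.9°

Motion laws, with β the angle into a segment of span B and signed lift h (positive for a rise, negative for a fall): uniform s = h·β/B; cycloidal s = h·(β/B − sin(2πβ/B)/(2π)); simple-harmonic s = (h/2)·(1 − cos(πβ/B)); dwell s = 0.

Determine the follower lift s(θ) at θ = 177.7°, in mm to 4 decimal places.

seg 1 [0°–74.1°] cycloidal, h=6: full span → s += 6 → s = 6.0000
seg 2 [74.1°–118.9°] simple-harmonic, h=-6: full span → s += -6 → s = 0.0000
seg 3 [118.9°–169.4°] dwell: s stays 0.0000
seg 4 [169.4°–191.2°] uniform, h=16: θ=177.7° here. β=8.3, B=21.8. 16·8.3/21.8 = 6.0917 → s = 6.0917

6.0917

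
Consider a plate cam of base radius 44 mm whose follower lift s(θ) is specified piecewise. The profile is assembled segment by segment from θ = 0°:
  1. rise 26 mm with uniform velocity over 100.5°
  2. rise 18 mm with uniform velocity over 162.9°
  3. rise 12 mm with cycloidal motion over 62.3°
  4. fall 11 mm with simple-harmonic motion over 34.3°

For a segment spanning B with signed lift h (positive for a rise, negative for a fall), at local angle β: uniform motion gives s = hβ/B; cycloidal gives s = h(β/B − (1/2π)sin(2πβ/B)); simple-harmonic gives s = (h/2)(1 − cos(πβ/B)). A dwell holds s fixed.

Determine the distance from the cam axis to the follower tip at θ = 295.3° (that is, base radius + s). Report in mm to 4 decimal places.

seg 1 [0°–100.5°] uniform, h=26: full span → s += 26 → s = 26.0000
seg 2 [100.5°–263.4°] uniform, h=18: full span → s += 18 → s = 44.0000
seg 3 [263.4°–325.7°] cycloidal, h=12: θ=295.3° here. β=31.9, B=62.3. 12·(0.5120 − sin(2π·0.5120)/(2π)) = 6.2888 → s = 50.2888
radial distance = base radius + s = 44 + 50.2888 = 94.2888

94.2888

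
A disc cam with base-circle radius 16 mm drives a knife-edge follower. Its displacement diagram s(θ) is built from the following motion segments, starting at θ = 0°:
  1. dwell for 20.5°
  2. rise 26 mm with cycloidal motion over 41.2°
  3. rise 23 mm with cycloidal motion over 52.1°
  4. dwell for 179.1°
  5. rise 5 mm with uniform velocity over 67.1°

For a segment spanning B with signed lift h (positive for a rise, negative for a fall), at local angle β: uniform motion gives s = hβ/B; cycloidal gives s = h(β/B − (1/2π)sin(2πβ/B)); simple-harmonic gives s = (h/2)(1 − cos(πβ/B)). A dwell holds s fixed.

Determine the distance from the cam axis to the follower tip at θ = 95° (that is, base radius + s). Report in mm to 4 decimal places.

seg 1 [0°–20.5°] dwell: s stays 0.0000
seg 2 [20.5°–61.7°] cycloidal, h=26: full span → s += 26 → s = 26.0000
seg 3 [61.7°–113.8°] cycloidal, h=23: θ=95° here. β=33.3, B=52.1. 23·(0.6392 − sin(2π·0.6392)/(2π)) = 17.5087 → s = 43.5087
radial distance = base radius + s = 16 + 43.5087 = 59.5087

59.5087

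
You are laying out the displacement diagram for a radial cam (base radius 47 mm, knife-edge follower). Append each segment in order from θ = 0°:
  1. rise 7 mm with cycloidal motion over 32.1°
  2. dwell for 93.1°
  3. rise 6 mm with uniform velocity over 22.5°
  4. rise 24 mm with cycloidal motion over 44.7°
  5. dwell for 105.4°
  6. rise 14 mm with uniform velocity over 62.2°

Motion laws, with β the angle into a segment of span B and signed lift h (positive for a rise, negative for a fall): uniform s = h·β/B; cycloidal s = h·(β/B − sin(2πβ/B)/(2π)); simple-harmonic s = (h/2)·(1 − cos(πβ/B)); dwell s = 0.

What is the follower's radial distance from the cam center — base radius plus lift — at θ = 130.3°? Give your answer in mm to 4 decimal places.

seg 1 [0°–32.1°] cycloidal, h=7: full span → s += 7 → s = 7.0000
seg 2 [32.1°–125.2°] dwell: s stays 7.0000
seg 3 [125.2°–147.7°] uniform, h=6: θ=130.3° here. β=5.1, B=22.5. 6·5.1/22.5 = 1.3600 → s = 8.3600
radial distance = base radius + s = 47 + 8.3600 = 55.3600

55.3600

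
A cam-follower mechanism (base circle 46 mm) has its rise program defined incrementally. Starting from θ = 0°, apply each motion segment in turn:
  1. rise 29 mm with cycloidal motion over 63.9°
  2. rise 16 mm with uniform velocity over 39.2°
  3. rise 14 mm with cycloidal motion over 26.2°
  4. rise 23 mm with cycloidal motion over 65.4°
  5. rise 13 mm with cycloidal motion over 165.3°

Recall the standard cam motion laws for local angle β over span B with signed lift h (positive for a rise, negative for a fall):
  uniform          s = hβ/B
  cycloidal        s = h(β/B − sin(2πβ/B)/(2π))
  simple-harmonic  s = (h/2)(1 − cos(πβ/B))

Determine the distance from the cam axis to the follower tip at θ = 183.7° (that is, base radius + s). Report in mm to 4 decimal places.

seg 1 [0°–63.9°] cycloidal, h=29: full span → s += 29 → s = 29.0000
seg 2 [63.9°–103.1°] uniform, h=16: full span → s += 16 → s = 45.0000
seg 3 [103.1°–129.3°] cycloidal, h=14: full span → s += 14 → s = 59.0000
seg 4 [129.3°–194.7°] cycloidal, h=23: θ=183.7° here. β=54.4, B=65.4. 23·(0.8318 − sin(2π·0.8318)/(2π)) = 22.3191 → s = 81.3191
radial distance = base radius + s = 46 + 81.3191 = 127.3191

127.3191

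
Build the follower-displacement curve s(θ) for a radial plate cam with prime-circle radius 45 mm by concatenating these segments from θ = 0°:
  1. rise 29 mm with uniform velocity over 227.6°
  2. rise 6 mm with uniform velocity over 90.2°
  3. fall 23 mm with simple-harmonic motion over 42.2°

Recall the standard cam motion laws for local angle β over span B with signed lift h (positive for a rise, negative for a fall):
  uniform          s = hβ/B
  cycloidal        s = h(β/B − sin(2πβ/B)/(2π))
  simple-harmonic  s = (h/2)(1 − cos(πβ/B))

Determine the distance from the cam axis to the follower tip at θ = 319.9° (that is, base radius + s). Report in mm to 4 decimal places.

seg 1 [0°–227.6°] uniform, h=29: full span → s += 29 → s = 29.0000
seg 2 [227.6°–317.8°] uniform, h=6: full span → s += 6 → s = 35.0000
seg 3 [317.8°–360°] simple-harmonic, h=-23: θ=319.9° here. β=2.1, B=42.2. -23/2·(1 − cos(π·0.0498)) = -0.1402 → s = 34.8598
radial distance = base radius + s = 45 + 34.8598 = 79.8598

79.8598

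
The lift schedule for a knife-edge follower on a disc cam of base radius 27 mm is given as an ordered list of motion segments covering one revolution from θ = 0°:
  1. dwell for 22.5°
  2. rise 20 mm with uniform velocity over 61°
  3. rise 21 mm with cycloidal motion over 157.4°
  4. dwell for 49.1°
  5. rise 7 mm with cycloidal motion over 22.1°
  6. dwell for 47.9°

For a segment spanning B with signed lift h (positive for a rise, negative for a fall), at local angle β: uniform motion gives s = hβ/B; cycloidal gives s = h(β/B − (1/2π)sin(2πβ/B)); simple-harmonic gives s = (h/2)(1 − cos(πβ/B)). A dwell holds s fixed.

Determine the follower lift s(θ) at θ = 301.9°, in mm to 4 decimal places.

seg 1 [0°–22.5°] dwell: s stays 0.0000
seg 2 [22.5°–83.5°] uniform, h=20: full span → s += 20 → s = 20.0000
seg 3 [83.5°–240.9°] cycloidal, h=21: full span → s += 21 → s = 41.0000
seg 4 [240.9°–290°] dwell: s stays 41.0000
seg 5 [290°–312.1°] cycloidal, h=7: θ=301.9° here. β=11.9, B=22.1. 7·(0.5385 − sin(2π·0.5385)/(2π)) = 4.0358 → s = 45.0358

45.0358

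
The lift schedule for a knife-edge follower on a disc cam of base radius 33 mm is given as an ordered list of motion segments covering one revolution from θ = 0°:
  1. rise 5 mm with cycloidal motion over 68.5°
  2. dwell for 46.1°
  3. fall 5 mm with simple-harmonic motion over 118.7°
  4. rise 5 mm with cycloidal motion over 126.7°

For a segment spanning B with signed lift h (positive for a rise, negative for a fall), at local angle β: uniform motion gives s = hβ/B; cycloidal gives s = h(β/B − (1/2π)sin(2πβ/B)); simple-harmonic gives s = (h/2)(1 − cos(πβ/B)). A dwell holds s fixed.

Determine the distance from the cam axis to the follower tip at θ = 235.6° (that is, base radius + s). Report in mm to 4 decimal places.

seg 1 [0°–68.5°] cycloidal, h=5: full span → s += 5 → s = 5.0000
seg 2 [68.5°–114.6°] dwell: s stays 5.0000
seg 3 [114.6°–233.3°] simple-harmonic, h=-5: full span → s += -5 → s = 0.0000
seg 4 [233.3°–360°] cycloidal, h=5: θ=235.6° here. β=2.3, B=126.7. 5·(0.0182 − sin(2π·0.0182)/(2π)) = 0.0002 → s = 0.0002
radial distance = base radius + s = 33 + 0.0002 = 33.0002

33.0002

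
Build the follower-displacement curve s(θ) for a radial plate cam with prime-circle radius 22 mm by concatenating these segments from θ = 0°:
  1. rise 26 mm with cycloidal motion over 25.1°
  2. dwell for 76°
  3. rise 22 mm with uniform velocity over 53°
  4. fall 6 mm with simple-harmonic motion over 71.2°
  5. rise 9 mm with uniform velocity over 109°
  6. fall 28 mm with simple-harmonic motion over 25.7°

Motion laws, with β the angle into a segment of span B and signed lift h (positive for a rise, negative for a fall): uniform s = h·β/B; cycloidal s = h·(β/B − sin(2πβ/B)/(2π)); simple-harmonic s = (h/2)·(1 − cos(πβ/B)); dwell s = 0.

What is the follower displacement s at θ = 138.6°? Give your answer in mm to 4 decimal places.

seg 1 [0°–25.1°] cycloidal, h=26: full span → s += 26 → s = 26.0000
seg 2 [25.1°–101.1°] dwell: s stays 26.0000
seg 3 [101.1°–154.1°] uniform, h=22: θ=138.6° here. β=37.5, B=53. 22·37.5/53 = 15.5660 → s = 41.5660

41.5660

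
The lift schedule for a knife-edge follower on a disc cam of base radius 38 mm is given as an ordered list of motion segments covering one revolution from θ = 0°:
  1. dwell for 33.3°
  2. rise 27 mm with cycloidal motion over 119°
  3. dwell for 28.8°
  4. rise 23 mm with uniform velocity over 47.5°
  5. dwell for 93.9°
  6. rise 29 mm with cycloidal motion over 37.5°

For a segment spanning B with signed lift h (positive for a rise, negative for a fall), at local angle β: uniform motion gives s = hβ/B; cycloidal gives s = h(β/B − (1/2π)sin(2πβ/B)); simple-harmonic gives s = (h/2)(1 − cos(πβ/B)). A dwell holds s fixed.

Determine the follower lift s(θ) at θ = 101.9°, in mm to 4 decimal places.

seg 1 [0°–33.3°] dwell: s stays 0.0000
seg 2 [33.3°–152.3°] cycloidal, h=27: θ=101.9° here. β=68.6, B=119. 27·(0.5765 − sin(2π·0.5765)/(2π)) = 17.5509 → s = 17.5509

17.5509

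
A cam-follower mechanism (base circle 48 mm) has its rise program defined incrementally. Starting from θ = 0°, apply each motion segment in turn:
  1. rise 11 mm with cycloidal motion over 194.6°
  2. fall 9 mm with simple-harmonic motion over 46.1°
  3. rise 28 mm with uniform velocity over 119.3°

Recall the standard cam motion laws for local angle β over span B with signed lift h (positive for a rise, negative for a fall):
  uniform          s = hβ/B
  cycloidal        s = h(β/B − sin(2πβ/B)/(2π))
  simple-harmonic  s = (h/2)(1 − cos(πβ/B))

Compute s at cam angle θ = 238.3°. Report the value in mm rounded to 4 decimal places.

seg 1 [0°–194.6°] cycloidal, h=11: full span → s += 11 → s = 11.0000
seg 2 [194.6°–240.7°] simple-harmonic, h=-9: θ=238.3° here. β=43.7, B=46.1. -9/2·(1 − cos(π·0.9479)) = -8.9399 → s = 2.0601

2.0601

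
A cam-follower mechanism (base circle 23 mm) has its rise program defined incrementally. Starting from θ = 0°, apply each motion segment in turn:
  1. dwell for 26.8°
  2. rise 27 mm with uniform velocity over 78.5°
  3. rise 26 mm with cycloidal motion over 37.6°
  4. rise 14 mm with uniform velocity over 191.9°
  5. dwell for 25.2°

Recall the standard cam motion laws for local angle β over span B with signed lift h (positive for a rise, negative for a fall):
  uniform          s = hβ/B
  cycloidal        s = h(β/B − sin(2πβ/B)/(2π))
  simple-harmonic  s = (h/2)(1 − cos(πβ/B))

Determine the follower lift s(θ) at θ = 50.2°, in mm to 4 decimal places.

seg 1 [0°–26.8°] dwell: s stays 0.0000
seg 2 [26.8°–105.3°] uniform, h=27: θ=50.2° here. β=23.4, B=78.5. 27·23.4/78.5 = 8.0484 → s = 8.0484

8.0484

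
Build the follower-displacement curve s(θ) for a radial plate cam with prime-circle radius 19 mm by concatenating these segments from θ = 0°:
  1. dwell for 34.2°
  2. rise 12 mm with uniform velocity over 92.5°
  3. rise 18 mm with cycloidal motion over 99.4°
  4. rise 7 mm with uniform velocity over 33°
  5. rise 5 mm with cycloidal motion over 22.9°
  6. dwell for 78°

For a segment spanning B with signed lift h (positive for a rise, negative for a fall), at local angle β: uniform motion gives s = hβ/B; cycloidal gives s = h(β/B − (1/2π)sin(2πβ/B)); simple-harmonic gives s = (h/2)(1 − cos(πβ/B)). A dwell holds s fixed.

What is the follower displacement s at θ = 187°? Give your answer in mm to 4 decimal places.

seg 1 [0°–34.2°] dwell: s stays 0.0000
seg 2 [34.2°–126.7°] uniform, h=12: full span → s += 12 → s = 12.0000
seg 3 [126.7°–226.1°] cycloidal, h=18: θ=187° here. β=60.3, B=99.4. 18·(0.6066 − sin(2π·0.6066)/(2π)) = 12.6986 → s = 24.6986

24.6986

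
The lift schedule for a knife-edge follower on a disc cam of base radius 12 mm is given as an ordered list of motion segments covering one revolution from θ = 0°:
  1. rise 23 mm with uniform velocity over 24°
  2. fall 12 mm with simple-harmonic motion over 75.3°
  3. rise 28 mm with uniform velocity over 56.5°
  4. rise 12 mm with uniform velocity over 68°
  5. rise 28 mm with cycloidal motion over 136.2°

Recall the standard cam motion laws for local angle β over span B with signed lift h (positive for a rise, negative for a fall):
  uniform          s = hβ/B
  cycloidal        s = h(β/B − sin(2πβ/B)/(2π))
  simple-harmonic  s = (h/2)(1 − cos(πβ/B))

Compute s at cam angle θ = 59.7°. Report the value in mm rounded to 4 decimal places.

seg 1 [0°–24°] uniform, h=23: full span → s += 23 → s = 23.0000
seg 2 [24°–99.3°] simple-harmonic, h=-12: θ=59.7° here. β=35.7, B=75.3. -12/2·(1 − cos(π·0.4741)) = -5.5124 → s = 17.4876

17.4876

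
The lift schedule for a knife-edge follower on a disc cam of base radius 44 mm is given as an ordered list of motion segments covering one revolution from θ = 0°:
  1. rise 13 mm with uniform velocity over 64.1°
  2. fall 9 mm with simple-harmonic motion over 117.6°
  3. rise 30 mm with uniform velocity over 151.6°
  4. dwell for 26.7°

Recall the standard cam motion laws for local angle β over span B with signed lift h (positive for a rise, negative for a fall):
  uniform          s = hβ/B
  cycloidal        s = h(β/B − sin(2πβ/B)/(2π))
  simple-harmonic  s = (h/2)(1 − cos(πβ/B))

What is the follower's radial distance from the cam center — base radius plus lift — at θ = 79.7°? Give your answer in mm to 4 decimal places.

seg 1 [0°–64.1°] uniform, h=13: full span → s += 13 → s = 13.0000
seg 2 [64.1°–181.7°] simple-harmonic, h=-9: θ=79.7° here. β=15.6, B=117.6. -9/2·(1 − cos(π·0.1327)) = -0.3851 → s = 12.6149
radial distance = base radius + s = 44 + 12.6149 = 56.6149

56.6149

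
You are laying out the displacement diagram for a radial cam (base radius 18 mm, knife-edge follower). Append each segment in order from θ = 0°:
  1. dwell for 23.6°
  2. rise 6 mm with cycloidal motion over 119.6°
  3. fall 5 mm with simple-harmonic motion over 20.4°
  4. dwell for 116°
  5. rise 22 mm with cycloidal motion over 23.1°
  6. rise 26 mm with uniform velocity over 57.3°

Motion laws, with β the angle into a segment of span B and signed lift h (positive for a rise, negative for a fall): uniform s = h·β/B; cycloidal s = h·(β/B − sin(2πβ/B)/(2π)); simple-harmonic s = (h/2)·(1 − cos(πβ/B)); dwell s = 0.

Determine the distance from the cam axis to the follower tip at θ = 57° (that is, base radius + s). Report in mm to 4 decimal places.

seg 1 [0°–23.6°] dwell: s stays 0.0000
seg 2 [23.6°–143.2°] cycloidal, h=6: θ=57° here. β=33.4, B=119.6. 6·(0.2793 − sin(2π·0.2793)/(2π)) = 0.7368 → s = 0.7368
radial distance = base radius + s = 18 + 0.7368 = 18.7368

18.7368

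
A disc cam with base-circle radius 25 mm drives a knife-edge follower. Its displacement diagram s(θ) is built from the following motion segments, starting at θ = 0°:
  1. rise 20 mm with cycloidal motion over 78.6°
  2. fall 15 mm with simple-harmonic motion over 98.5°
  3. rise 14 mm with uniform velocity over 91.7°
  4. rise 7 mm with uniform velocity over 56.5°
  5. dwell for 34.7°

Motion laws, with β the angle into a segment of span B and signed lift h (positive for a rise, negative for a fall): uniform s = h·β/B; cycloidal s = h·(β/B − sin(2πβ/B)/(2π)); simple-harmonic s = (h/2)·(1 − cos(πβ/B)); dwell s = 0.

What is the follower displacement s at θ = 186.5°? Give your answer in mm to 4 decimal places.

seg 1 [0°–78.6°] cycloidal, h=20: full span → s += 20 → s = 20.0000
seg 2 [78.6°–177.1°] simple-harmonic, h=-15: full span → s += -15 → s = 5.0000
seg 3 [177.1°–268.8°] uniform, h=14: θ=186.5° here. β=9.4, B=91.7. 14·9.4/91.7 = 1.4351 → s = 6.4351

6.4351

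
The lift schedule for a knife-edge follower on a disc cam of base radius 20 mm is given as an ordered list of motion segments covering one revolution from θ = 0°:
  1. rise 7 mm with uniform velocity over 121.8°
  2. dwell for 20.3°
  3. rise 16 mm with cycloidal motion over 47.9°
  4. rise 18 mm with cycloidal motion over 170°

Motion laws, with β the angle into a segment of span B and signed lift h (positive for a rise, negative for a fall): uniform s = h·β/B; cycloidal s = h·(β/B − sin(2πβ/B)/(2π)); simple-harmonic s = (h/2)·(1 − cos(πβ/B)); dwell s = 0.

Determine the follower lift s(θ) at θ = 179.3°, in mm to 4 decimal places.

seg 1 [0°–121.8°] uniform, h=7: full span → s += 7 → s = 7.0000
seg 2 [121.8°–142.1°] dwell: s stays 7.0000
seg 3 [142.1°–190°] cycloidal, h=16: θ=179.3° here. β=37.2, B=47.9. 16·(0.7766 − sin(2π·0.7766)/(2π)) = 14.9368 → s = 21.9368

21.9368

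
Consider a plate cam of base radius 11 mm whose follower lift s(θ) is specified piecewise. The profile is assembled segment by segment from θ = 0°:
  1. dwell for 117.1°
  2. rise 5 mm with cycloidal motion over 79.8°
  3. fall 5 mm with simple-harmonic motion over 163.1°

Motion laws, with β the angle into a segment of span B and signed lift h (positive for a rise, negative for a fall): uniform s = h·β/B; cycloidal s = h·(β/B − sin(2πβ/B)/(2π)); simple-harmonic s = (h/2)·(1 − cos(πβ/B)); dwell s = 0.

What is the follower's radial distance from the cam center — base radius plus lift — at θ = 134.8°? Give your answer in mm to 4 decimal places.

seg 1 [0°–117.1°] dwell: s stays 0.0000
seg 2 [117.1°–196.9°] cycloidal, h=5: θ=134.8° here. β=17.7, B=79.8. 5·(0.2218 − sin(2π·0.2218)/(2π)) = 0.3257 → s = 0.3257
radial distance = base radius + s = 11 + 0.3257 = 11.3257

11.3257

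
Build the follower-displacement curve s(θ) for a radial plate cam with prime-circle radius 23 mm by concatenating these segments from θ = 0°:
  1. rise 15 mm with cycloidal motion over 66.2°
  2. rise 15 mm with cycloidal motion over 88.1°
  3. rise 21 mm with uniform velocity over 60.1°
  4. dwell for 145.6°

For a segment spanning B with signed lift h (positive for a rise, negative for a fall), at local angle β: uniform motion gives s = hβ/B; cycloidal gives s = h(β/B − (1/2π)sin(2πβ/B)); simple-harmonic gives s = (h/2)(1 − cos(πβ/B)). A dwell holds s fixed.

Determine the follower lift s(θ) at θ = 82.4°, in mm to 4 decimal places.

seg 1 [0°–66.2°] cycloidal, h=15: full span → s += 15 → s = 15.0000
seg 2 [66.2°–154.3°] cycloidal, h=15: θ=82.4° here. β=16.2, B=88.1. 15·(0.1839 − sin(2π·0.1839)/(2π)) = 0.5740 → s = 15.5740

15.5740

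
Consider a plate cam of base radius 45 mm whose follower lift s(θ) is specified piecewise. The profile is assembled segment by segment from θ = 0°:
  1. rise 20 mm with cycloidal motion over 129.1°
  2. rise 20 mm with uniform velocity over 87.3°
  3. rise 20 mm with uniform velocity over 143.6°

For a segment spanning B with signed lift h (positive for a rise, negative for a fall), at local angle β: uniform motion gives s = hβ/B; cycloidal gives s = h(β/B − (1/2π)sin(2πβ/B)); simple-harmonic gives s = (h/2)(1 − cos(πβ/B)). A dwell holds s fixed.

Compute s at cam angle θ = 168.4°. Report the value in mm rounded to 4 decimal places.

seg 1 [0°–129.1°] cycloidal, h=20: full span → s += 20 → s = 20.0000
seg 2 [129.1°–216.4°] uniform, h=20: θ=168.4° here. β=39.3, B=87.3. 20·39.3/87.3 = 9.0034 → s = 29.0034

29.0034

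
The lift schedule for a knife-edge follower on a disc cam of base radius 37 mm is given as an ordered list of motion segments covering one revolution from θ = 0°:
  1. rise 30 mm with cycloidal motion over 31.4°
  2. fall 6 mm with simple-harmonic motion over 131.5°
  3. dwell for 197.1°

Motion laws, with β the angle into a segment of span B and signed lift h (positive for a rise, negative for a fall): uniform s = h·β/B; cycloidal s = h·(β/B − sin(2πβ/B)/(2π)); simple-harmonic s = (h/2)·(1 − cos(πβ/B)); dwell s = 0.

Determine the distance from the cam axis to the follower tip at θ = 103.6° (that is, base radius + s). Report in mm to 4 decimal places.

seg 1 [0°–31.4°] cycloidal, h=30: full span → s += 30 → s = 30.0000
seg 2 [31.4°–162.9°] simple-harmonic, h=-6: θ=103.6° here. β=72.2, B=131.5. -6/2·(1 − cos(π·0.5490)) = -3.4605 → s = 26.5395
radial distance = base radius + s = 37 + 26.5395 = 63.5395

63.5395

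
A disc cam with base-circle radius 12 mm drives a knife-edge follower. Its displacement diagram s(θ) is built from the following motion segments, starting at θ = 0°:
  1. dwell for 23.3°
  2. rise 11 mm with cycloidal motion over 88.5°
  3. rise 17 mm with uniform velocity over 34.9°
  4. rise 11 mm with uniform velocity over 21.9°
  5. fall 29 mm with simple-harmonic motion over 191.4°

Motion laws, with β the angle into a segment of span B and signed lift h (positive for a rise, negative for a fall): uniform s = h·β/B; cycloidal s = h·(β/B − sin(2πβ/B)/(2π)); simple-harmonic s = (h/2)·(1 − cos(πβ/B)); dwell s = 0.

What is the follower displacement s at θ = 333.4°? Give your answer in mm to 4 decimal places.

seg 1 [0°–23.3°] dwell: s stays 0.0000
seg 2 [23.3°–111.8°] cycloidal, h=11: full span → s += 11 → s = 11.0000
seg 3 [111.8°–146.7°] uniform, h=17: full span → s += 17 → s = 28.0000
seg 4 [146.7°–168.6°] uniform, h=11: full span → s += 11 → s = 39.0000
seg 5 [168.6°–360°] simple-harmonic, h=-29: θ=333.4° here. β=164.8, B=191.4. -29/2·(1 − cos(π·0.8610)) = -27.6398 → s = 11.3602

11.3602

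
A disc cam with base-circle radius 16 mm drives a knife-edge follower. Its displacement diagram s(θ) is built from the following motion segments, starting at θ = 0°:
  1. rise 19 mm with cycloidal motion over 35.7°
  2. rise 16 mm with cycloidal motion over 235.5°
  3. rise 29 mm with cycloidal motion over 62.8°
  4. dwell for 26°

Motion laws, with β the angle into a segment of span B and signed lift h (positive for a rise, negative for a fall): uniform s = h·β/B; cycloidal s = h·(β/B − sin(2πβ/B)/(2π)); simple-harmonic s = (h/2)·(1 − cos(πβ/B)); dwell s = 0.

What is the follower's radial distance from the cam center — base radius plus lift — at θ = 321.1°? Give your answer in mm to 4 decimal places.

seg 1 [0°–35.7°] cycloidal, h=19: full span → s += 19 → s = 19.0000
seg 2 [35.7°–271.2°] cycloidal, h=16: full span → s += 16 → s = 35.0000
seg 3 [271.2°–334°] cycloidal, h=29: θ=321.1° here. β=49.9, B=62.8. 29·(0.7946 − sin(2π·0.7946)/(2π)) = 27.4786 → s = 62.4786
radial distance = base radius + s = 16 + 62.4786 = 78.4786

78.4786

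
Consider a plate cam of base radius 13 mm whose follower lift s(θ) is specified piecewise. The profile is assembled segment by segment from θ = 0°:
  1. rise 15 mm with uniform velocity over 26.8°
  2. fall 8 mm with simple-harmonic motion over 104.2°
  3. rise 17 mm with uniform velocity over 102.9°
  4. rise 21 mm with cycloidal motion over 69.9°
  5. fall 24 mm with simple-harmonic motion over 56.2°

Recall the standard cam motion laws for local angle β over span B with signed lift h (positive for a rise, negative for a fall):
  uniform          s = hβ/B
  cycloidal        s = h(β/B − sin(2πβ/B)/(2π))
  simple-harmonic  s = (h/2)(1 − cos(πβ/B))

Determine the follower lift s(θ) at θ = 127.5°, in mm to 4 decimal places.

seg 1 [0°–26.8°] uniform, h=15: full span → s += 15 → s = 15.0000
seg 2 [26.8°–131°] simple-harmonic, h=-8: θ=127.5° here. β=100.7, B=104.2. -8/2·(1 − cos(π·0.9664)) = -7.9778 → s = 7.0222

7.0222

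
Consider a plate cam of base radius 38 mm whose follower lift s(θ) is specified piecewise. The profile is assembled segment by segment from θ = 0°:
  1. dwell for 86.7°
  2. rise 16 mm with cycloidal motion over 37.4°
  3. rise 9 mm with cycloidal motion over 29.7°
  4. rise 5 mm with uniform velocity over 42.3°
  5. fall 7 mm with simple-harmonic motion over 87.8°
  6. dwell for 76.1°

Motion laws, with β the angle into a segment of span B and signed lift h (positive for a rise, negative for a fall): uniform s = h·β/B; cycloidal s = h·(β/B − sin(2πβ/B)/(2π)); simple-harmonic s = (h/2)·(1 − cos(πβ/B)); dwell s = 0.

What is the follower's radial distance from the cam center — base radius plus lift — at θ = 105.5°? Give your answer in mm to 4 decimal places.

seg 1 [0°–86.7°] dwell: s stays 0.0000
seg 2 [86.7°–124.1°] cycloidal, h=16: θ=105.5° here. β=18.8, B=37.4. 16·(0.5027 − sin(2π·0.5027)/(2π)) = 8.0856 → s = 8.0856
radial distance = base radius + s = 38 + 8.0856 = 46.0856

46.0856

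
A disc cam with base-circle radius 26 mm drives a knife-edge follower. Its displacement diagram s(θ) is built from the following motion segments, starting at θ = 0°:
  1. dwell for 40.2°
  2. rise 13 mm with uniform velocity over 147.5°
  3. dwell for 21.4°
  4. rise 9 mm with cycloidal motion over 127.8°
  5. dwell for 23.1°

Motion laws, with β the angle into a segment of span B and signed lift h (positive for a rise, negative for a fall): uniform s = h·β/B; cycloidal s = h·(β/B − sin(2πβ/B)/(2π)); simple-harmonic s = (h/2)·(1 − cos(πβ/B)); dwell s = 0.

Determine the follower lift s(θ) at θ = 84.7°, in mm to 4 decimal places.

seg 1 [0°–40.2°] dwell: s stays 0.0000
seg 2 [40.2°–187.7°] uniform, h=13: θ=84.7° here. β=44.5, B=147.5. 13·44.5/147.5 = 3.9220 → s = 3.9220

3.9220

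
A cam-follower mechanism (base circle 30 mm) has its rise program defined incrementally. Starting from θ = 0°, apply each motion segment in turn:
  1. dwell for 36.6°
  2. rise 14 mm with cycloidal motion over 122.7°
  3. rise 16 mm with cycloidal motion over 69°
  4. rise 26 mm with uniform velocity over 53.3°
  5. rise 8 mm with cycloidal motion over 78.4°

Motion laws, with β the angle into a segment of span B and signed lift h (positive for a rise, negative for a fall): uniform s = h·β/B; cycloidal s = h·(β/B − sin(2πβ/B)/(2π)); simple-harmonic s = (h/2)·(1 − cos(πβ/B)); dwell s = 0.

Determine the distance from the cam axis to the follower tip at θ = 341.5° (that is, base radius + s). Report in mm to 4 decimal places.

seg 1 [0°–36.6°] dwell: s stays 0.0000
seg 2 [36.6°–159.3°] cycloidal, h=14: full span → s += 14 → s = 14.0000
seg 3 [159.3°–228.3°] cycloidal, h=16: full span → s += 16 → s = 30.0000
seg 4 [228.3°–281.6°] uniform, h=26: full span → s += 26 → s = 56.0000
seg 5 [281.6°–360°] cycloidal, h=8: θ=341.5° here. β=59.9, B=78.4. 8·(0.7640 − sin(2π·0.7640)/(2π)) = 7.3805 → s = 63.3805
radial distance = base radius + s = 30 + 63.3805 = 93.3805

93.3805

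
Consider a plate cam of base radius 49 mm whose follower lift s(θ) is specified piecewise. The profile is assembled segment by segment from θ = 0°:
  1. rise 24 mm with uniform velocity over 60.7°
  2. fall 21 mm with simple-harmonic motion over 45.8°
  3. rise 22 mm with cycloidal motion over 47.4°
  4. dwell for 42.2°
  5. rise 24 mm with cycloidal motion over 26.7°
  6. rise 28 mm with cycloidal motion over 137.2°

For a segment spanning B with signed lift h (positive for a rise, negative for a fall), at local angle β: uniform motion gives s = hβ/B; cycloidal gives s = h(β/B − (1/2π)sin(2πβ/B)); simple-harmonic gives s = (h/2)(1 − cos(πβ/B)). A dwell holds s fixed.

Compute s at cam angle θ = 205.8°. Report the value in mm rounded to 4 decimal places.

seg 1 [0°–60.7°] uniform, h=24: full span → s += 24 → s = 24.0000
seg 2 [60.7°–106.5°] simple-harmonic, h=-21: full span → s += -21 → s = 3.0000
seg 3 [106.5°–153.9°] cycloidal, h=22: full span → s += 22 → s = 25.0000
seg 4 [153.9°–196.1°] dwell: s stays 25.0000
seg 5 [196.1°–222.8°] cycloidal, h=24: θ=205.8° here. β=9.7, B=26.7. 24·(0.3633 − sin(2π·0.3633)/(2π)) = 5.8270 → s = 30.8270

30.8270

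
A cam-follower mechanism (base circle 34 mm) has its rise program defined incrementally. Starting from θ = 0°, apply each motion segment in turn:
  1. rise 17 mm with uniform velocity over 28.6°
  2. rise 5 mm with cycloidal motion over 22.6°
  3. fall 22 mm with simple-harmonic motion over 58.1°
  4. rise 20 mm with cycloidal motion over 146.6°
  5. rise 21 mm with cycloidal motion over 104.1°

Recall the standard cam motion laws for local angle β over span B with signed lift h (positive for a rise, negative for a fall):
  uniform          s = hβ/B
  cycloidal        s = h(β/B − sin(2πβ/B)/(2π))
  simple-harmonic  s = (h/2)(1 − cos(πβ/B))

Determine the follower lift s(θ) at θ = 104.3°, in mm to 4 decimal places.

seg 1 [0°–28.6°] uniform, h=17: full span → s += 17 → s = 17.0000
seg 2 [28.6°–51.2°] cycloidal, h=5: full span → s += 5 → s = 22.0000
seg 3 [51.2°–109.3°] simple-harmonic, h=-22: θ=104.3° here. β=53.1, B=58.1. -22/2·(1 − cos(π·0.9139)) = -21.6004 → s = 0.3996

0.3996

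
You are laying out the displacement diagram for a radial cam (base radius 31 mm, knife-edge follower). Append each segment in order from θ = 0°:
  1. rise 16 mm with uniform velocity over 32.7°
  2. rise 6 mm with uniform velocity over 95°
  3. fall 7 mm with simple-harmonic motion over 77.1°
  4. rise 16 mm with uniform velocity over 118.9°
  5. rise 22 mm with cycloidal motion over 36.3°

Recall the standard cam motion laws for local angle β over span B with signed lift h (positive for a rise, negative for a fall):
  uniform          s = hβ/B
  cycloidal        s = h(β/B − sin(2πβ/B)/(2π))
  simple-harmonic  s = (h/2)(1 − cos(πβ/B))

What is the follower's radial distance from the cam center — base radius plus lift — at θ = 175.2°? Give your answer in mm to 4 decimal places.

seg 1 [0°–32.7°] uniform, h=16: full span → s += 16 → s = 16.0000
seg 2 [32.7°–127.7°] uniform, h=6: full span → s += 6 → s = 22.0000
seg 3 [127.7°–204.8°] simple-harmonic, h=-7: θ=175.2° here. β=47.5, B=77.1. -7/2·(1 − cos(π·0.6161)) = -4.7483 → s = 17.2517
radial distance = base radius + s = 31 + 17.2517 = 48.2517

48.2517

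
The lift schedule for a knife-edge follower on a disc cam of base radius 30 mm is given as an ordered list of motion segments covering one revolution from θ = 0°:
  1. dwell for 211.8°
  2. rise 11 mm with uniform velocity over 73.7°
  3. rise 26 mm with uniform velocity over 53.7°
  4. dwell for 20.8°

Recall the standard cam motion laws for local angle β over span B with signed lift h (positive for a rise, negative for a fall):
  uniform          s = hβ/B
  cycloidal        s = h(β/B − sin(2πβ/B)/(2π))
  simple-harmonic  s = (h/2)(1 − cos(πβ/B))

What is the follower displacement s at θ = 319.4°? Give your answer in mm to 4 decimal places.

seg 1 [0°–211.8°] dwell: s stays 0.0000
seg 2 [211.8°–285.5°] uniform, h=11: full span → s += 11 → s = 11.0000
seg 3 [285.5°–339.2°] uniform, h=26: θ=319.4° here. β=33.9, B=53.7. 26·33.9/53.7 = 16.4134 → s = 27.4134

27.4134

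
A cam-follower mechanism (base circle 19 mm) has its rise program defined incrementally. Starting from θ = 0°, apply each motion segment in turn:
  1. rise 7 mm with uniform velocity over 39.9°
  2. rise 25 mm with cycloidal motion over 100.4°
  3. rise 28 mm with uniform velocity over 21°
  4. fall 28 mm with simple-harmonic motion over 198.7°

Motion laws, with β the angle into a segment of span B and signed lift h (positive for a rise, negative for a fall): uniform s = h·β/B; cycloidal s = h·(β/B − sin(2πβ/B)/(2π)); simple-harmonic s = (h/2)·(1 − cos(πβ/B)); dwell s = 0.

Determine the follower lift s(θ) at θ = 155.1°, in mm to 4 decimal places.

seg 1 [0°–39.9°] uniform, h=7: full span → s += 7 → s = 7.0000
seg 2 [39.9°–140.3°] cycloidal, h=25: full span → s += 25 → s = 32.0000
seg 3 [140.3°–161.3°] uniform, h=28: θ=155.1° here. β=14.8, B=21. 28·14.8/21 = 19.7333 → s = 51.7333

51.7333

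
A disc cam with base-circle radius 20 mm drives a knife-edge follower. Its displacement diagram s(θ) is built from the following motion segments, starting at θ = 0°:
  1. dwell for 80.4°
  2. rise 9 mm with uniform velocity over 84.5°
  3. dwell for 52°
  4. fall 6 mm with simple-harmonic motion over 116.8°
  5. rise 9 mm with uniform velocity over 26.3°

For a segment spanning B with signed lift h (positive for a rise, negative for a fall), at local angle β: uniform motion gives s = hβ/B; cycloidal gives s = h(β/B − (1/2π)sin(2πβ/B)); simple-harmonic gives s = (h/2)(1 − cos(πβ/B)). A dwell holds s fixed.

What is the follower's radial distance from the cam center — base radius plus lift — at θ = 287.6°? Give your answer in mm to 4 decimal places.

seg 1 [0°–80.4°] dwell: s stays 0.0000
seg 2 [80.4°–164.9°] uniform, h=9: full span → s += 9 → s = 9.0000
seg 3 [164.9°–216.9°] dwell: s stays 9.0000
seg 4 [216.9°–333.7°] simple-harmonic, h=-6: θ=287.6° here. β=70.7, B=116.8. -6/2·(1 − cos(π·0.6053)) = -3.9745 → s = 5.0255
radial distance = base radius + s = 20 + 5.0255 = 25.0255

25.0255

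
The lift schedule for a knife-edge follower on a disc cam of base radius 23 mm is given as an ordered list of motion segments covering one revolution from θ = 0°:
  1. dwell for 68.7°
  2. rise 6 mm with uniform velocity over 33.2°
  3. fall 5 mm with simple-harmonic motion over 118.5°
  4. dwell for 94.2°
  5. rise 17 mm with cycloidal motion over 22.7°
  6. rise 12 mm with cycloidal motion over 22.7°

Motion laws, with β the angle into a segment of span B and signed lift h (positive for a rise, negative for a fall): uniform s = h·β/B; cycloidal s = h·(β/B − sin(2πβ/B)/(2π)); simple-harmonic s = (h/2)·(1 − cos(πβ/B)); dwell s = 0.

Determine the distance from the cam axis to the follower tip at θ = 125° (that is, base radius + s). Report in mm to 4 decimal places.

seg 1 [0°–68.7°] dwell: s stays 0.0000
seg 2 [68.7°–101.9°] uniform, h=6: full span → s += 6 → s = 6.0000
seg 3 [101.9°–220.4°] simple-harmonic, h=-5: θ=125° here. β=23.1, B=118.5. -5/2·(1 − cos(π·0.1949)) = -0.4543 → s = 5.5457
radial distance = base radius + s = 23 + 5.5457 = 28.5457

28.5457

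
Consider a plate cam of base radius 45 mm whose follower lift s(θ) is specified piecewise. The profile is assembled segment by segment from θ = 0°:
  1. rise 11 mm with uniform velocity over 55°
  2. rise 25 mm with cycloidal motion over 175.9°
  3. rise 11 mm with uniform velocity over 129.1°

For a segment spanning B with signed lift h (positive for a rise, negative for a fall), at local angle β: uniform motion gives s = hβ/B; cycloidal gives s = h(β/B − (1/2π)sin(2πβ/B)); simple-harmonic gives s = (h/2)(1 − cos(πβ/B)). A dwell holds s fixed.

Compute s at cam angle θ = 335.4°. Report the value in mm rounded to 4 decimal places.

seg 1 [0°–55°] uniform, h=11: full span → s += 11 → s = 11.0000
seg 2 [55°–230.9°] cycloidal, h=25: full span → s += 25 → s = 36.0000
seg 3 [230.9°–360°] uniform, h=11: θ=335.4° here. β=104.5, B=129.1. 11·104.5/129.1 = 8.9040 → s = 44.9040

44.9040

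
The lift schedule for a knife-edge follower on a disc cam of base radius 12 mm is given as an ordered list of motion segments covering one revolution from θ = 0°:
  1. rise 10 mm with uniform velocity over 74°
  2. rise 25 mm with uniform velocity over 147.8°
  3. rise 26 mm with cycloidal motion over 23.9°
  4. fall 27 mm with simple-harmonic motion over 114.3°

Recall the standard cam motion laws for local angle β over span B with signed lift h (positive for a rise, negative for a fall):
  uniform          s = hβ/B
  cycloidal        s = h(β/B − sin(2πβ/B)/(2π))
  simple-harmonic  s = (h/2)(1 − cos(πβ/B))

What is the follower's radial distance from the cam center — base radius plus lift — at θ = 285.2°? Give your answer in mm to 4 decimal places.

seg 1 [0°–74°] uniform, h=10: full span → s += 10 → s = 10.0000
seg 2 [74°–221.8°] uniform, h=25: full span → s += 25 → s = 35.0000
seg 3 [221.8°–245.7°] cycloidal, h=26: full span → s += 26 → s = 61.0000
seg 4 [245.7°–360°] simple-harmonic, h=-27: θ=285.2° here. β=39.5, B=114.3. -27/2·(1 − cos(π·0.3456)) = -7.2048 → s = 53.7952
radial distance = base radius + s = 12 + 53.7952 = 65.7952

65.7952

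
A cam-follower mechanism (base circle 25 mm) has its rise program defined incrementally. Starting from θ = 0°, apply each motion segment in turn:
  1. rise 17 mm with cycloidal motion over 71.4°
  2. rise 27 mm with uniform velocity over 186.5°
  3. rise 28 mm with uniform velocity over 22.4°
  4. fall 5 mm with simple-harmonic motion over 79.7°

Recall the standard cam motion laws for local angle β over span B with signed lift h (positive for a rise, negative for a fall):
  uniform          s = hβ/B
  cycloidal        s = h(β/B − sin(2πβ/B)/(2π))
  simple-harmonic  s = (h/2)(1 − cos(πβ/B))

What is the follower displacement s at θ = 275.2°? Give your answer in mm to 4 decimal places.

seg 1 [0°–71.4°] cycloidal, h=17: full span → s += 17 → s = 17.0000
seg 2 [71.4°–257.9°] uniform, h=27: full span → s += 27 → s = 44.0000
seg 3 [257.9°–280.3°] uniform, h=28: θ=275.2° here. β=17.3, B=22.4. 28·17.3/22.4 = 21.6250 → s = 65.6250

65.6250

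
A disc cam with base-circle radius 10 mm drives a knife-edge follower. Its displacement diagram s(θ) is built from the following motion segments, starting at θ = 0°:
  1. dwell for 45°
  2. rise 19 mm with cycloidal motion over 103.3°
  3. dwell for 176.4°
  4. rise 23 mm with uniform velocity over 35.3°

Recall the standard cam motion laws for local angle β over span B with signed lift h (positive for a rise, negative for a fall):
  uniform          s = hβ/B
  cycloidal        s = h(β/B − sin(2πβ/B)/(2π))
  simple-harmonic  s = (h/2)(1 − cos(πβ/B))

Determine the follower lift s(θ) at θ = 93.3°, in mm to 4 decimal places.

seg 1 [0°–45°] dwell: s stays 0.0000
seg 2 [45°–148.3°] cycloidal, h=19: θ=93.3° here. β=48.3, B=103.3. 19·(0.4676 − sin(2π·0.4676)/(2π)) = 8.2719 → s = 8.2719

8.2719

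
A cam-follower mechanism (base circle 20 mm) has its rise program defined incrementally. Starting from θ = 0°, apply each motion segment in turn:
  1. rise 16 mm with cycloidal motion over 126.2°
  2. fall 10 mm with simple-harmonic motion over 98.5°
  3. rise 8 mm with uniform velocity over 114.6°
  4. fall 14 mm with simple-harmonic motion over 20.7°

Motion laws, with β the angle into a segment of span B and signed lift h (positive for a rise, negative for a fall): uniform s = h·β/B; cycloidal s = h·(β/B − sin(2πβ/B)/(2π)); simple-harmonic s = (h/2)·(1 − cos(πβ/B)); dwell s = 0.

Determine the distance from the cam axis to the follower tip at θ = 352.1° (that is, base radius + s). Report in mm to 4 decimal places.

seg 1 [0°–126.2°] cycloidal, h=16: full span → s += 16 → s = 16.0000
seg 2 [126.2°–224.7°] simple-harmonic, h=-10: full span → s += -10 → s = 6.0000
seg 3 [224.7°–339.3°] uniform, h=8: full span → s += 8 → s = 14.0000
seg 4 [339.3°–360°] simple-harmonic, h=-14: θ=352.1° here. β=12.8, B=20.7. -14/2·(1 − cos(π·0.6184)) = -9.5433 → s = 4.4567
radial distance = base radius + s = 20 + 4.4567 = 24.4567

24.4567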